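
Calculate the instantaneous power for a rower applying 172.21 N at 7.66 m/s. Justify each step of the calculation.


P = F * v
P = 172.21 * 7.66
P = 1319.1286 W

1319.1286 W


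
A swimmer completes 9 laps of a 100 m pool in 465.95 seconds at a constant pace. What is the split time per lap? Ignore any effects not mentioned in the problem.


Split time = total_time / n_laps = 465.95 / 9
Split time = 51.7722 s per lap

51.7722 s


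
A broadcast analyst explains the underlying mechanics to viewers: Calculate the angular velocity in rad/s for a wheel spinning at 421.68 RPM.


omega = RPM * 2 * pi / 60
omega = 421.68 * 2 * 3.14159 / 60
omega = 2649.4936 / 60 = 44.1582 rad/s

44.1582 rad/s


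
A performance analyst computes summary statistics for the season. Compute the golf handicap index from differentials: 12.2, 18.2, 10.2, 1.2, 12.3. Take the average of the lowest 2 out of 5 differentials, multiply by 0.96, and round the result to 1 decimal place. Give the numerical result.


All differentials: 12.2, 18.2, 10.2, 1.2, 12.3
Sorted: 1.2, 10.2, 12.2, 12.3, 18.2
Best 2: 1.2, 10.2
Average of best = 11.4 / 2 = 5.7
Raw index = 5.7 * 0.96 = 5.472
Handicap index = round(5.472, 1) = 5.5

5.5


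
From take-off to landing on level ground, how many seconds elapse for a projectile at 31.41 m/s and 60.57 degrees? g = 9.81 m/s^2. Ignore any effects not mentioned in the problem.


T = 2*v*sin(theta)/g
sin(theta) = sin(60.57 deg) = 0.871
T = 2*31.41*0.871 / 9.81
T = 54.7135 / 9.81 = 5.5773 s

5.5773 s


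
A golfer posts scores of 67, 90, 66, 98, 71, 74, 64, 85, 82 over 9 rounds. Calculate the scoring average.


Average = sum / n
Sum = 697
Average = 697 / 9 = 77.4444

77.4444


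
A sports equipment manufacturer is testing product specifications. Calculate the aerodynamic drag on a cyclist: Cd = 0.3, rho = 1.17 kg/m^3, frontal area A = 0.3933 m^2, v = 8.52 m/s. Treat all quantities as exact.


Fd = 0.5 * Cd * rho * A * v^2
Fd = 0.5 * 0.3 * 1.17 * 0.3933 * 8.52^2
v^2 = 72.5904
Fd = 0.5 * 0.3 * 1.17 * 0.3933 * 72.5904 = 5.0105 N

5.0105 N


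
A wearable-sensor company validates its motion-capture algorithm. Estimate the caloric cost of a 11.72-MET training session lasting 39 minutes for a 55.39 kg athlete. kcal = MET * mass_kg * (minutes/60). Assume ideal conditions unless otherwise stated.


kcal = MET * mass * time_hr
Convert time: 39 min = 0.65 hr
kcal = 11.72 * 55.39 * 0.65
kcal = 421.961 kcal

421.961 kcal


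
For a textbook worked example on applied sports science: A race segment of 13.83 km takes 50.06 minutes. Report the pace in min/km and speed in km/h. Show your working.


Pace = time / distance = 50.06 min / 13.83 km = 3.6197 min/km
Speed = distance / time_in_hours = 13.83 / 0.8343 hr
Speed = 16.5761 km/h

3.6197 min/km, 16.5761 km/h


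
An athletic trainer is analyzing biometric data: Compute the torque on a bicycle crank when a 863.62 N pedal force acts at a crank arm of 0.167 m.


tau = F * d
tau = 863.62 * 0.167
tau = 144.2245 N*m

144.2245 N*m


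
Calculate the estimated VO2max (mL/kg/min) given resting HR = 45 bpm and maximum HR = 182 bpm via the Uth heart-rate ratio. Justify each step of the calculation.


VO2max = 15.3 * HRmax / HRrest
VO2max = 15.3 * 182 / 45
VO2max = 2784.6 / 45 = 61.88 mL/kg/min

61.88 mL/kg/min


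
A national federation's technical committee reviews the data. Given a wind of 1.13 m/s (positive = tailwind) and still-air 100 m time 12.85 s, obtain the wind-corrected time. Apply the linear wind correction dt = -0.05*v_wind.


dt = -0.05 * v_wind = -0.05 * 1.13 = -0.0565 s
t_corrected = t_still + dt = 12.85 + (-0.0565)
t_corrected = 12.7935 s

12.7935 s


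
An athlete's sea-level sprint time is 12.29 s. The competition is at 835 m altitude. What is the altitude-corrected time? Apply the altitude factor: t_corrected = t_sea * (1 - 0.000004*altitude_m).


Correction factor = 1 - 0.000004 * 835 = 0.99666
t_corrected = t_sea * factor = 12.29 * 0.99666
t_corrected = 12.249 s

12.249 s


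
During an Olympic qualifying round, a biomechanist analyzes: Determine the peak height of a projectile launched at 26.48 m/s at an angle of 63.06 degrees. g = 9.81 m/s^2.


H = (v*sin(theta))^2 / (2*g)
vy = v*sin(theta) = 26.48 * sin(63.06 deg) = 23.6064 m/s
H = vy^2 / (2*g) = 557.2635 / (2*9.81)
H = 557.2635 / 19.62 = 28.4028 m

28.4028 m


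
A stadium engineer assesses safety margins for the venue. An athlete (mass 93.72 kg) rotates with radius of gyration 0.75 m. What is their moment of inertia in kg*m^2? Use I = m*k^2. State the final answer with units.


I = m * k^2
I = 93.72 * 0.75^2
I = 93.72 * 0.5625 = 52.7175 kg*m^2

52.7175 kg*m^2


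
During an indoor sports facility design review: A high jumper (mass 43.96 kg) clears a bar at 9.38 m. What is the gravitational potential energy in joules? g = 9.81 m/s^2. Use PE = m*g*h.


PE = m * g * h
PE = 43.96 * 9.81 * 9.38
PE = 431.2476 * 9.38 = 4045.1025 J

4045.1025 J


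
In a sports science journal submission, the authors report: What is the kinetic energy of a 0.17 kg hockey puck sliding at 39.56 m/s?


KE = 0.5 * m * v^2
KE = 0.5 * 0.17 * 39.56^2
KE = 0.5 * 0.17 * 1564.9936 = 133.0245 J

133.0245 J


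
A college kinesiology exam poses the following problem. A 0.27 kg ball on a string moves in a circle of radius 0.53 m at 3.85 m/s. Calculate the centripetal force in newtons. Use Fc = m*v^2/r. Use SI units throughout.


Fc = m * v^2 / r
v^2 = 3.85^2 = 14.8225
Fc = 0.27 * 14.8225 / 0.53
Fc = 4.0021 / 0.53 = 7.5511 N

7.5511 N


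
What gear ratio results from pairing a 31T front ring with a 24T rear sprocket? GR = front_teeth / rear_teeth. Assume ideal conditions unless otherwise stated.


GR = front_teeth / rear_teeth
GR = 31 / 24
GR = 1.2917

1.2917


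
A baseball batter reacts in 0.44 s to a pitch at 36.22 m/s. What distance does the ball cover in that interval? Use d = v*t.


d = v * t
d = 36.22 * 0.44
d = 15.9368 m

15.9368 m


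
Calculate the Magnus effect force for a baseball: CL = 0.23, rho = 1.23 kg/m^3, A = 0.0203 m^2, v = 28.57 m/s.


FM = 0.5 * CL * rho * A * v^2
FM = 0.5 * 0.23 * 1.23 * 0.0203 * 28.57^2
v^2 = 816.2449
FM = 0.5 * 0.23 * 1.23 * 0.0203 * 816.2449 = 2.3438 N

2.3438 N


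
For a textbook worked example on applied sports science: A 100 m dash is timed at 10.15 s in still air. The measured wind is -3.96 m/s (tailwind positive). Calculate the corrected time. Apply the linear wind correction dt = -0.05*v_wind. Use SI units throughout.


dt = -0.05 * v_wind = -0.05 * -3.96 = 0.198 s
t_corrected = t_still + dt = 10.15 + (0.198)
t_corrected = 10.348 s

10.348 s


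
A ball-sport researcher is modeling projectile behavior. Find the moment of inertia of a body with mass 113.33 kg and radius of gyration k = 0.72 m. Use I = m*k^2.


I = m * k^2
I = 113.33 * 0.72^2
I = 113.33 * 0.5184 = 58.7503 kg*m^2

58.7503 kg*m^2


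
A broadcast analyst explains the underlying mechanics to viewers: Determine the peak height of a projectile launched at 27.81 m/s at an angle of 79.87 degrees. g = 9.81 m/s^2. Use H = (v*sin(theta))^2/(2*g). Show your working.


H = (v*sin(theta))^2 / (2*g)
vy = v*sin(theta) = 27.81 * sin(79.87 deg) = 27.3765 m/s
H = vy^2 / (2*g) = 749.4714 / (2*9.81)
H = 749.4714 / 19.62 = 38.1994 m

38.1994 m


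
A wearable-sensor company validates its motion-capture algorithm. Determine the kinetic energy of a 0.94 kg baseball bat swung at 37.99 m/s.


KE = 0.5 * m * v^2
KE = 0.5 * 0.94 * 37.99^2
KE = 0.5 * 0.94 * 1443.2401 = 678.3228 J

678.3228 J


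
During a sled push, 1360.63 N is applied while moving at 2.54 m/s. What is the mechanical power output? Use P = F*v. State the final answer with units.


P = F * v
P = 1360.63 * 2.54
P = 3456.0002 W

3456.0002 W


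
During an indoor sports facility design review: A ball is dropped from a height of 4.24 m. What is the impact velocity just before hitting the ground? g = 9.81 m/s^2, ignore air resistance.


v = sqrt(2 * g * h)
v = sqrt(2 * 9.81 * 4.24)
v = sqrt(83.1888) = 9.1208 m/s

9.1208 m/s


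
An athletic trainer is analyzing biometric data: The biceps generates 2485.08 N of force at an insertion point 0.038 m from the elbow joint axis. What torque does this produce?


tau = F * d
tau = 2485.08 * 0.038
tau = 94.433 N*m

94.433 N*m


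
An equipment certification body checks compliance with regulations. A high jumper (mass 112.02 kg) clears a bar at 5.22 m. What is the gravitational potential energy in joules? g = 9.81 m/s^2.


PE = m * g * h
PE = 112.02 * 9.81 * 5.22
PE = 1098.9162 * 5.22 = 5736.3426 J

5736.3426 J


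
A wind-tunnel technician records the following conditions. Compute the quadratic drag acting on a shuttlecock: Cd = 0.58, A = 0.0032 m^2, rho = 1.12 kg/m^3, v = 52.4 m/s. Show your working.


Fd = 0.5 * Cd * rho * A * v^2
Fd = 0.5 * 0.58 * 1.12 * 0.0032 * 52.4^2
v^2 = 2745.76
Fd = 0.5 * 0.58 * 1.12 * 0.0032 * 2745.76 = 2.8538 N

2.8538 N


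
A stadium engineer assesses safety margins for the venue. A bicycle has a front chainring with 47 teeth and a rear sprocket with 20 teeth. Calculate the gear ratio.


GR = front_teeth / rear_teeth
GR = 47 / 20
GR = 2.35

2.35


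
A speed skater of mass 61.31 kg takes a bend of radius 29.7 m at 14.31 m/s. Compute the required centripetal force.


Fc = m * v^2 / r
v^2 = 14.31^2 = 204.7761
Fc = 61.31 * 204.7761 / 29.7
Fc = 12554.8227 / 29.7 = 422.7213 N

422.7213 N


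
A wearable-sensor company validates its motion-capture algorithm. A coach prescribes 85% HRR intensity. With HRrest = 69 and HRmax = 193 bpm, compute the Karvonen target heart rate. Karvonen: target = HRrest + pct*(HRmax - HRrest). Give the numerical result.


Target = HRrest + pct*(HRmax - HRrest)
Heart rate reserve = HRmax - HRrest = 193 - 69 = 124 bpm
Fraction = 85% = 0.85
Target = 69 + 0.85 * 124
Target = 69 + 105.4 = 174.4 bpm

174.4 bpm


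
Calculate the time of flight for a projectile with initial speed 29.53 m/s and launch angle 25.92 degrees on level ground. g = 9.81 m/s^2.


T = 2*v*sin(theta)/g
sin(theta) = sin(25.92 deg) = 0.4371
T = 2*29.53*0.4371 / 9.81
T = 25.8161 / 9.81 = 2.6316 s

2.6316 s


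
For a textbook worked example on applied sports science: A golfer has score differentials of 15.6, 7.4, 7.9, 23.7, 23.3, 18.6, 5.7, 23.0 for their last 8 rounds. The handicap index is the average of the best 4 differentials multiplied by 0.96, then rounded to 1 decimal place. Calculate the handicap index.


All differentials: 15.6, 7.4, 7.9, 23.7, 23.3, 18.6, 5.7, 23.0
Sorted: 5.7, 7.4, 7.9, 15.6, 18.6, 23.0, 23.3, 23.7
Best 4: 5.7, 7.4, 7.9, 15.6
Average of best = 36.6 / 4 = 9.15
Raw index = 9.15 * 0.96 = 8.784
Handicap index = round(8.784, 1) = 8.8

8.8


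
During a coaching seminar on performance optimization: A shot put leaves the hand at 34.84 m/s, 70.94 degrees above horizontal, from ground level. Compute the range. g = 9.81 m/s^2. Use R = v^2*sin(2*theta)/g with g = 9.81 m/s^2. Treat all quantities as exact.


R = v^2 * sin(2*theta) / g
Convert angle to radians: theta = 70.94 deg = 1.2381 rad
sin(2*theta) = sin(2.4763) = 0.6173
R = 34.84^2 * 0.6173 / 9.81
R = 1213.8256 * 0.6173 / 9.81 = 76.382 m

76.382 m


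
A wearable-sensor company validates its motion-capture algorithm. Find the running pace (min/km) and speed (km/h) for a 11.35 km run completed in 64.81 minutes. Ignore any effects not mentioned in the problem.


Pace = time / distance = 64.81 min / 11.35 km = 5.7101 min/km
Speed = distance / time_in_hours = 11.35 / 1.0802 hr
Speed = 10.5076 km/h

5.7101 min/km, 10.5076 km/h


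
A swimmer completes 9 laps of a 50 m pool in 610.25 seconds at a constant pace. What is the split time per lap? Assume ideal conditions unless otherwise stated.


Split time = total_time / n_laps = 610.25 / 9
Split time = 67.8056 s per lap

67.8056 s


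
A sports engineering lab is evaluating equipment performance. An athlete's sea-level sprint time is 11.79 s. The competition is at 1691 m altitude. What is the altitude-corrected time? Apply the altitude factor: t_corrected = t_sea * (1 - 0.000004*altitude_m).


Correction factor = 1 - 0.000004 * 1691 = 0.993236
t_corrected = t_sea * factor = 11.79 * 0.993236
t_corrected = 11.7103 s

11.7103 s


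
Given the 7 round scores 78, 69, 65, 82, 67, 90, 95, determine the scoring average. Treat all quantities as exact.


Average = sum / n
Sum = 546
Average = 546 / 7 = 78

78


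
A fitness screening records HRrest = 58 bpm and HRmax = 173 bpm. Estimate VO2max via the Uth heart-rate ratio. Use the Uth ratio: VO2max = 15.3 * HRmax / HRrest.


VO2max = 15.3 * HRmax / HRrest
VO2max = 15.3 * 173 / 58
VO2max = 2646.9 / 58 = 45.6362 mL/kg/min

45.6362 mL/kg/min


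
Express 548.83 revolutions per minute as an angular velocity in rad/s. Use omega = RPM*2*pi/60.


omega = RPM * 2 * pi / 60
omega = 548.83 * 2 * 3.14159 / 60
omega = 3448.4006 / 60 = 57.4733 rad/s

57.4733 rad/s


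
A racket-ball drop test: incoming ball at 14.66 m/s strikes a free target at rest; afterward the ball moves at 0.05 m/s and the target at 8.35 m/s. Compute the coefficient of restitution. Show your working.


e = (v2_after - v1_after) / (v1_before - v2_before)
Numerator = 8.35 - 0.05 = 8.3
Denominator = 14.66 - 0 = 14.66
e = 8.3 / 14.66 = 0.5662

0.5662


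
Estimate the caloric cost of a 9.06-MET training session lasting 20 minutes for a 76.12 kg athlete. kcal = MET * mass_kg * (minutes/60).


kcal = MET * mass * time_hr
Convert time: 20 min = 0.3333 hr
kcal = 9.06 * 76.12 * 0.3333
kcal = 229.8824 kcal

229.8824 kcal


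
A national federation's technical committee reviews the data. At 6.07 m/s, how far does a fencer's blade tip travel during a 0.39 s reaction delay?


d = v * t
d = 6.07 * 0.39
d = 2.3673 m

2.3673 m


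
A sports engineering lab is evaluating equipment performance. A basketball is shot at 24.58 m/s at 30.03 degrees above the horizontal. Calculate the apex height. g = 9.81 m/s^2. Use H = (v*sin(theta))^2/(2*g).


H = (v*sin(theta))^2 / (2*g)
vy = v*sin(theta) = 24.58 * sin(30.03 deg) = 12.3011 m/s
H = vy^2 / (2*g) = 151.3181 / (2*9.81)
H = 151.3181 / 19.62 = 7.7124 m

7.7124 m


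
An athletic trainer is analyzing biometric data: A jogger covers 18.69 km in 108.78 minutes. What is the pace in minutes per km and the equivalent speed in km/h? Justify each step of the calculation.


Pace = time / distance = 108.78 min / 18.69 km = 5.8202 min/km
Speed = distance / time_in_hours = 18.69 / 1.813 hr
Speed = 10.3089 km/h

5.8202 min/km, 10.3089 km/h


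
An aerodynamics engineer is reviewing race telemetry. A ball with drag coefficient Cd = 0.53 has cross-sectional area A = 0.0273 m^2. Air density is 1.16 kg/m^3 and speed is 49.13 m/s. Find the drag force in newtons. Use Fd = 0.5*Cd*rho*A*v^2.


Fd = 0.5 * Cd * rho * A * v^2
Fd = 0.5 * 0.53 * 1.16 * 0.0273 * 49.13^2
v^2 = 2413.7569
Fd = 0.5 * 0.53 * 1.16 * 0.0273 * 2413.7569 = 20.2563 N

20.2563 N


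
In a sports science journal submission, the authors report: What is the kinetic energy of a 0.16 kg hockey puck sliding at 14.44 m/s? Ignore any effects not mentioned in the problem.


KE = 0.5 * m * v^2
KE = 0.5 * 0.16 * 14.44^2
KE = 0.5 * 0.16 * 208.5136 = 16.6811 J

16.6811 J


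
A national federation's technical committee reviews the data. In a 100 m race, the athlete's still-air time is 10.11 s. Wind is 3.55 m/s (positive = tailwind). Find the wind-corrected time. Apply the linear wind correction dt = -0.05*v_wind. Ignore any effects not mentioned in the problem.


dt = -0.05 * v_wind = -0.05 * 3.55 = -0.1775 s
t_corrected = t_still + dt = 10.11 + (-0.1775)
t_corrected = 9.9325 s

9.9325 s


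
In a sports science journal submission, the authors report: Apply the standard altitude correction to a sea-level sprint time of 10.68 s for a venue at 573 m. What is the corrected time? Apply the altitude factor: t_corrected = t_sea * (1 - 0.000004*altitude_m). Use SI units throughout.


Correction factor = 1 - 0.000004 * 573 = 0.997708
t_corrected = t_sea * factor = 10.68 * 0.997708
t_corrected = 10.6555 s

10.6555 s


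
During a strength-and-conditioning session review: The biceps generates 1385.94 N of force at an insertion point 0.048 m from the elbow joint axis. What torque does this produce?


tau = F * d
tau = 1385.94 * 0.048
tau = 66.5251 N*m

66.5251 N*m


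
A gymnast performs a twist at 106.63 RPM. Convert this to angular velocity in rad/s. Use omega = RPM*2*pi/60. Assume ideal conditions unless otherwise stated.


omega = RPM * 2 * pi / 60
omega = 106.63 * 2 * 3.14159 / 60
omega = 669.976 / 60 = 11.1663 rad/s

11.1663 rad/s


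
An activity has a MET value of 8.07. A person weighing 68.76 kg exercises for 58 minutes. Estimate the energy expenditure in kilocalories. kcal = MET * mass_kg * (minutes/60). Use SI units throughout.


kcal = MET * mass * time_hr
Convert time: 58 min = 0.9667 hr
kcal = 8.07 * 68.76 * 0.9667
kcal = 536.3968 kcal

536.3968 kcal


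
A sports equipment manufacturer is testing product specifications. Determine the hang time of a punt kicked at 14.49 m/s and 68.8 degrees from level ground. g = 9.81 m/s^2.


T = 2*v*sin(theta)/g
sin(theta) = sin(68.8 deg) = 0.9323
T = 2*14.49*0.9323 / 9.81
T = 27.0187 / 9.81 = 2.7542 s

2.7542 s


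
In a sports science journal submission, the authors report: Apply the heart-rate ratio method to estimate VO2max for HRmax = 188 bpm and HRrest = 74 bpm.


VO2max = 15.3 * HRmax / HRrest
VO2max = 15.3 * 188 / 74
VO2max = 2876.4 / 74 = 38.8703 mL/kg/min

38.8703 mL/kg/min


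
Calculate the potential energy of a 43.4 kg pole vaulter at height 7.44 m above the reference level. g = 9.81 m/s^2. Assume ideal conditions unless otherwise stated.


PE = m * g * h
PE = 43.4 * 9.81 * 7.44
PE = 425.754 * 7.44 = 3167.6098 J

3167.6098 J


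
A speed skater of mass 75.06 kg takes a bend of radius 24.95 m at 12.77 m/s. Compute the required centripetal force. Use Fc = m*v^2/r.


Fc = m * v^2 / r
v^2 = 12.77^2 = 163.0729
Fc = 75.06 * 163.0729 / 24.95
Fc = 12240.2519 / 24.95 = 490.5913 N

490.5913 N


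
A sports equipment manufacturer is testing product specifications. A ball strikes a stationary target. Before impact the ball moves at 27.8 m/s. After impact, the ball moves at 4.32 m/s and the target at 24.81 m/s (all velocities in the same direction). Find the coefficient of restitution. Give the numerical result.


e = (v2_after - v1_after) / (v1_before - v2_before)
Numerator = 24.81 - 4.32 = 20.49
Denominator = 27.8 - 0 = 27.8
e = 20.49 / 27.8 = 0.7371

0.7371


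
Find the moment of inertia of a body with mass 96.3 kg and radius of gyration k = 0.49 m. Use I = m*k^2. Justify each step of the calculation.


I = m * k^2
I = 96.3 * 0.49^2
I = 96.3 * 0.2401 = 23.1216 kg*m^2

23.1216 kg*m^2


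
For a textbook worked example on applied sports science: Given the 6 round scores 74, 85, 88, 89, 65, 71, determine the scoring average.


Average = sum / n
Sum = 472
Average = 472 / 6 = 78.6667

78.6667


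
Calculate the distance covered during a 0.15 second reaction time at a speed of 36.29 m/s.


d = v * t
d = 36.29 * 0.15
d = 5.4435 m

5.4435 m


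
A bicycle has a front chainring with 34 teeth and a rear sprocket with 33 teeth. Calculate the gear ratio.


GR = front_teeth / rear_teeth
GR = 34 / 33
GR = 1.0303

1.0303


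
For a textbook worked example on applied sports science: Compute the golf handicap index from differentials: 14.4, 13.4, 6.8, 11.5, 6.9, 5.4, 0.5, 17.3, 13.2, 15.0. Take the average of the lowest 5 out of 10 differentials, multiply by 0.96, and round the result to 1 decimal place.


All differentials: 14.4, 13.4, 6.8, 11.5, 6.9, 5.4, 0.5, 17.3, 13.2, 15.0
Sorted: 0.5, 5.4, 6.8, 6.9, 11.5, 13.2, 13.4, 14.4, 15.0, 17.3
Best 5: 0.5, 5.4, 6.8, 6.9, 11.5
Average of best = 31.1 / 5 = 6.22
Raw index = 6.22 * 0.96 = 5.9712
Handicap index = round(5.9712, 1) = 6.0

6.0


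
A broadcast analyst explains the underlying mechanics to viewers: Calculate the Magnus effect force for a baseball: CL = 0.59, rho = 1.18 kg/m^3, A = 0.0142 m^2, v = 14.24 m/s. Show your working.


FM = 0.5 * CL * rho * A * v^2
FM = 0.5 * 0.59 * 1.18 * 0.0142 * 14.24^2
v^2 = 202.7776
FM = 0.5 * 0.59 * 1.18 * 0.0142 * 202.7776 = 1.0023 N

1.0023 N


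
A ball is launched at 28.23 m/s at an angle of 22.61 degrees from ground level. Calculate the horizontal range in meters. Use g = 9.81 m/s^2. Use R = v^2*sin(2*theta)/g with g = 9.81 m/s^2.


R = v^2 * sin(2*theta) / g
Convert angle to radians: theta = 22.61 deg = 0.3946 rad
sin(2*theta) = sin(0.7892) = 0.7098
R = 28.23^2 * 0.7098 / 9.81
R = 796.9329 * 0.7098 / 9.81 = 57.6632 m

57.6632 m


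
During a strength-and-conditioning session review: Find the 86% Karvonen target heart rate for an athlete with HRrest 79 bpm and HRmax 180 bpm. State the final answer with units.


Target = HRrest + pct*(HRmax - HRrest)
Heart rate reserve = HRmax - HRrest = 180 - 79 = 101 bpm
Fraction = 86% = 0.86
Target = 79 + 0.86 * 101
Target = 79 + 86.86 = 165.86 bpm

165.86 bpm


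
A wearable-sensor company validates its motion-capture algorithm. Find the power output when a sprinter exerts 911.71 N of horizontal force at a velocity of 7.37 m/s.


P = F * v
P = 911.71 * 7.37
P = 6719.3027 W

6719.3027 W


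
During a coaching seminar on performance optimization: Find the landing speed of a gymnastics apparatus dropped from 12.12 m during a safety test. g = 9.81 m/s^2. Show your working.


v = sqrt(2 * g * h)
v = sqrt(2 * 9.81 * 12.12)
v = sqrt(237.7944) = 15.4206 m/s

15.4206 m/s


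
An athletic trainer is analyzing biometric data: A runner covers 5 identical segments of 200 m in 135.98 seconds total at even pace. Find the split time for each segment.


Split time = total_time / n_laps = 135.98 / 5
Split time = 27.196 s per lap

27.196 s


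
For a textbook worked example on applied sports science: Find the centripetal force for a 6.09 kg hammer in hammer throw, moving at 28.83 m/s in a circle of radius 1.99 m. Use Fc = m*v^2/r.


Fc = m * v^2 / r
v^2 = 28.83^2 = 831.1689
Fc = 6.09 * 831.1689 / 1.99
Fc = 5061.8186 / 1.99 = 2543.6274 N

2543.6274 N


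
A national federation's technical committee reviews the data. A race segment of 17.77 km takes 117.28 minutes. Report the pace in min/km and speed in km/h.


Pace = time / distance = 117.28 min / 17.77 km = 6.5999 min/km
Speed = distance / time_in_hours = 17.77 / 1.9547 hr
Speed = 9.0911 km/h

6.5999 min/km, 9.0911 km/h


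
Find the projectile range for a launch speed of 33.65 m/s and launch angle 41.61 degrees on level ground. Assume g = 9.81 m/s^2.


R = v^2 * sin(2*theta) / g
Convert angle to radians: theta = 41.61 deg = 0.7262 rad
sin(2*theta) = sin(1.4525) = 0.993
R = 33.65^2 * 0.993 / 9.81
R = 1132.3225 * 0.993 / 9.81 = 114.6181 m

114.6181 m


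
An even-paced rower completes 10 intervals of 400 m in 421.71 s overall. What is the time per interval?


Split time = total_time / n_laps = 421.71 / 10
Split time = 42.171 s per lap

42.171 s


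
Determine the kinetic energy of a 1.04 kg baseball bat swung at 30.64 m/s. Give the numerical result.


KE = 0.5 * m * v^2
KE = 0.5 * 1.04 * 30.64^2
KE = 0.5 * 1.04 * 938.8096 = 488.181 J

488.181 J


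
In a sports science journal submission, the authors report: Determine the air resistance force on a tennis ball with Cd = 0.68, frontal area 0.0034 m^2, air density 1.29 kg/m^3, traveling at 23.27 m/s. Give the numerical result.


Fd = 0.5 * Cd * rho * A * v^2
Fd = 0.5 * 0.68 * 1.29 * 0.0034 * 23.27^2
v^2 = 541.4929
Fd = 0.5 * 0.68 * 1.29 * 0.0034 * 541.4929 = 0.8075 N

0.8075 N


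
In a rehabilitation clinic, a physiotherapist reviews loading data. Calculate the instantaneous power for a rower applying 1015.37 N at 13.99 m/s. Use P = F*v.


P = F * v
P = 1015.37 * 13.99
P = 14205.0263 W

14205.0263 W


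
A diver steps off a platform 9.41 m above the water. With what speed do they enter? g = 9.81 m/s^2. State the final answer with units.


v = sqrt(2 * g * h)
v = sqrt(2 * 9.81 * 9.41)
v = sqrt(184.6242) = 13.5876 m/s

13.5876 m/s


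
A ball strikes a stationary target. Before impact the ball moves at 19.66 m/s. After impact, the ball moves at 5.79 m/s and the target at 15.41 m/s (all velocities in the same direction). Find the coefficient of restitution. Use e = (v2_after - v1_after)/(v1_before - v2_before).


e = (v2_after - v1_after) / (v1_before - v2_before)
Numerator = 15.41 - 5.79 = 9.62
Denominator = 19.66 - 0 = 19.66
e = 9.62 / 19.66 = 0.4893

0.4893


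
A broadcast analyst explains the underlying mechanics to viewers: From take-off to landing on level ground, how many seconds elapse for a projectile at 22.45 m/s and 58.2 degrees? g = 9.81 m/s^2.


T = 2*v*sin(theta)/g
sin(theta) = sin(58.2 deg) = 0.8499
T = 2*22.45*0.8499 / 9.81
T = 38.1602 / 9.81 = 3.8899 s

3.8899 s


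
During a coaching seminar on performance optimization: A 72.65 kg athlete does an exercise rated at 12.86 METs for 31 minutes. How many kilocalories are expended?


kcal = MET * mass * time_hr
Convert time: 31 min = 0.5167 hr
kcal = 12.86 * 72.65 * 0.5167
kcal = 482.7108 kcal

482.7108 kcal


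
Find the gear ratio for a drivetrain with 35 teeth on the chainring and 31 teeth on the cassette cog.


GR = front_teeth / rear_teeth
GR = 35 / 31
GR = 1.129

1.129


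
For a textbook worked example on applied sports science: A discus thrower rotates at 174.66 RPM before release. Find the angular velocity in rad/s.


omega = RPM * 2 * pi / 60
omega = 174.66 * 2 * 3.14159 / 60
omega = 1097.4211 / 60 = 18.2904 rad/s

18.2904 rad/s


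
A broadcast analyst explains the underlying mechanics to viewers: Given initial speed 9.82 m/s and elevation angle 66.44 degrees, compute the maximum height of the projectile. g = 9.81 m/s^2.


H = (v*sin(theta))^2 / (2*g)
vy = v*sin(theta) = 9.82 * sin(66.44 deg) = 9.0014 m/s
H = vy^2 / (2*g) = 81.0256 / (2*9.81)
H = 81.0256 / 19.62 = 4.1297 m

4.1297 m


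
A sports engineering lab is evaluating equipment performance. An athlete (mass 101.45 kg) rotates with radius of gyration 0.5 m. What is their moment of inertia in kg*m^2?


I = m * k^2
I = 101.45 * 0.5^2
I = 101.45 * 0.25 = 25.3625 kg*m^2

25.3625 kg*m^2


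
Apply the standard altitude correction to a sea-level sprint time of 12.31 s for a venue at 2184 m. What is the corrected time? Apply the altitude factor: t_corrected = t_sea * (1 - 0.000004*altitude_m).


Correction factor = 1 - 0.000004 * 2184 = 0.991264
t_corrected = t_sea * factor = 12.31 * 0.991264
t_corrected = 12.2025 s

12.2025 s


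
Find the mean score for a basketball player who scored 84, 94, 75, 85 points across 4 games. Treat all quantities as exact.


Average = sum / n
Sum = 338
Average = 338 / 4 = 84.5

84.5


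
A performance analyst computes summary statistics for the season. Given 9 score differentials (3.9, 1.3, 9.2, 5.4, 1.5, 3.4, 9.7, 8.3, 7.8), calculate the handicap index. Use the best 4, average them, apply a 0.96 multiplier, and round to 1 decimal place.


All differentials: 3.9, 1.3, 9.2, 5.4, 1.5, 3.4, 9.7, 8.3, 7.8
Sorted: 1.3, 1.5, 3.4, 3.9, 5.4, 7.8, 8.3, 9.2, 9.7
Best 4: 1.3, 1.5, 3.4, 3.9
Average of best = 10.1 / 4 = 2.525
Raw index = 2.525 * 0.96 = 2.424
Handicap index = round(2.424, 1) = 2.4

2.4


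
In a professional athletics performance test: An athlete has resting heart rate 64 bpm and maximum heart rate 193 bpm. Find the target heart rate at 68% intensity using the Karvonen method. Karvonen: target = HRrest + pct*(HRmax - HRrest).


Target = HRrest + pct*(HRmax - HRrest)
Heart rate reserve = HRmax - HRrest = 193 - 64 = 129 bpm
Fraction = 68% = 0.68
Target = 64 + 0.68 * 129
Target = 64 + 87.72 = 151.72 bpm

151.72 bpm


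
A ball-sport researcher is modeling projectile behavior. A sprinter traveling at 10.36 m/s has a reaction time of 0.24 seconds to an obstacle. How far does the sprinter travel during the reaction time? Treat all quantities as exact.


d = v * t
d = 10.36 * 0.24
d = 2.4864 m

2.4864 m


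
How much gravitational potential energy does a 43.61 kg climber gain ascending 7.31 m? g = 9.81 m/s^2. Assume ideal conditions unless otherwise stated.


PE = m * g * h
PE = 43.61 * 9.81 * 7.31
PE = 427.8141 * 7.31 = 3127.3211 J

3127.3211 J


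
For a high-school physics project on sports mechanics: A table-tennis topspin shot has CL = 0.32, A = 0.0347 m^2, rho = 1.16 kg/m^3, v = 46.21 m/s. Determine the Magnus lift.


FM = 0.5 * CL * rho * A * v^2
FM = 0.5 * 0.32 * 1.16 * 0.0347 * 46.21^2
v^2 = 2135.3641
FM = 0.5 * 0.32 * 1.16 * 0.0347 * 2135.3641 = 13.7524 N

13.7524 N


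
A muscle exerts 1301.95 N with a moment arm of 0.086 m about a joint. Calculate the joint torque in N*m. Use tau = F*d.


tau = F * d
tau = 1301.95 * 0.086
tau = 111.9677 N*m

111.9677 N*m


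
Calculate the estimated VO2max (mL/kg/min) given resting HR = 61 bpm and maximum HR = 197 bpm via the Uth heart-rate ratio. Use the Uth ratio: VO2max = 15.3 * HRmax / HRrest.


VO2max = 15.3 * HRmax / HRrest
VO2max = 15.3 * 197 / 61
VO2max = 3014.1 / 61 = 49.4115 mL/kg/min

49.4115 mL/kg/min


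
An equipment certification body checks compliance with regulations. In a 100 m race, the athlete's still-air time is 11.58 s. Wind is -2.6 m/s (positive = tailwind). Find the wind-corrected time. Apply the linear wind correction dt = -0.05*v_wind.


dt = -0.05 * v_wind = -0.05 * -2.6 = 0.13 s
t_corrected = t_still + dt = 11.58 + (0.13)
t_corrected = 11.71 s

11.71 s


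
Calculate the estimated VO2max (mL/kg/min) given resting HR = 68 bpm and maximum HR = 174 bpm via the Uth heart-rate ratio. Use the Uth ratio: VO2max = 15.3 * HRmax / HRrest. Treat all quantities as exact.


VO2max = 15.3 * HRmax / HRrest
VO2max = 15.3 * 174 / 68
VO2max = 2662.2 / 68 = 39.15 mL/kg/min

39.15 mL/kg/min


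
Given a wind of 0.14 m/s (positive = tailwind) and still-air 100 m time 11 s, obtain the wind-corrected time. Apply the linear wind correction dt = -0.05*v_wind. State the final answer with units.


dt = -0.05 * v_wind = -0.05 * 0.14 = -0.007 s
t_corrected = t_still + dt = 11 + (-0.007)
t_corrected = 10.993 s

10.993 s


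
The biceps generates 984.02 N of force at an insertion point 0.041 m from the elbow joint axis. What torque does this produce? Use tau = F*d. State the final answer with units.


tau = F * d
tau = 984.02 * 0.041
tau = 40.3448 N*m

40.3448 N*m


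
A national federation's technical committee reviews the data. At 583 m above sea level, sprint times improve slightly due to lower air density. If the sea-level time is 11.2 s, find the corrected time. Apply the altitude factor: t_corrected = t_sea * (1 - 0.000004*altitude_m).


Correction factor = 1 - 0.000004 * 583 = 0.997668
t_corrected = t_sea * factor = 11.2 * 0.997668
t_corrected = 11.1739 s

11.1739 s


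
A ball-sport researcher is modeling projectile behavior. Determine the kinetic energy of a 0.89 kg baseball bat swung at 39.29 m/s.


KE = 0.5 * m * v^2
KE = 0.5 * 0.89 * 39.29^2
KE = 0.5 * 0.89 * 1543.7041 = 686.9483 J

686.9483 J


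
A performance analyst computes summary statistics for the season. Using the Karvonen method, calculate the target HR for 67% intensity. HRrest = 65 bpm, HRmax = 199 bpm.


Target = HRrest + pct*(HRmax - HRrest)
Heart rate reserve = HRmax - HRrest = 199 - 65 = 134 bpm
Fraction = 67% = 0.67
Target = 65 + 0.67 * 134
Target = 65 + 89.78 = 154.78 bpm

154.78 bpm


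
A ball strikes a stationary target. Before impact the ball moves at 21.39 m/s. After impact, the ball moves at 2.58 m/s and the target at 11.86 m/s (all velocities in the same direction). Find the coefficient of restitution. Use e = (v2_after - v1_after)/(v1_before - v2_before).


e = (v2_after - v1_after) / (v1_before - v2_before)
Numerator = 11.86 - 2.58 = 9.28
Denominator = 21.39 - 0 = 21.39
e = 9.28 / 21.39 = 0.4338

0.4338


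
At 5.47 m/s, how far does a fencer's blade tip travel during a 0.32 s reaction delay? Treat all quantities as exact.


d = v * t
d = 5.47 * 0.32
d = 1.7504 m

1.7504 m


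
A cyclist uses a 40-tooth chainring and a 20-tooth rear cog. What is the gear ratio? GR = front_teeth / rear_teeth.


GR = front_teeth / rear_teeth
GR = 40 / 20
GR = 2

2


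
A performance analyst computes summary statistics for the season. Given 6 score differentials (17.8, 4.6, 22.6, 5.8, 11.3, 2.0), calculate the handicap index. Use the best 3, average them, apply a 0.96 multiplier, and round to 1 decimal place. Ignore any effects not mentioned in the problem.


All differentials: 17.8, 4.6, 22.6, 5.8, 11.3, 2.0
Sorted: 2.0, 4.6, 5.8, 11.3, 17.8, 22.6
Best 3: 2.0, 4.6, 5.8
Average of best = 12.4 / 3 = 4.1333
Raw index = 4.1333 * 0.96 = 3.968
Handicap index = round(3.968, 1) = 4.0

4.0


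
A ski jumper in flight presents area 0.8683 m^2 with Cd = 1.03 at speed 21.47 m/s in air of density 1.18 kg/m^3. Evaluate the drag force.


Fd = 0.5 * Cd * rho * A * v^2
Fd = 0.5 * 1.03 * 1.18 * 0.8683 * 21.47^2
v^2 = 460.9609
Fd = 0.5 * 1.03 * 1.18 * 0.8683 * 460.9609 = 243.2334 N

243.2334 N


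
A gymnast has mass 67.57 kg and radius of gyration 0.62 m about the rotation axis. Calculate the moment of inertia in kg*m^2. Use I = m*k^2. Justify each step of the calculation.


I = m * k^2
I = 67.57 * 0.62^2
I = 67.57 * 0.3844 = 25.9739 kg*m^2

25.9739 kg*m^2


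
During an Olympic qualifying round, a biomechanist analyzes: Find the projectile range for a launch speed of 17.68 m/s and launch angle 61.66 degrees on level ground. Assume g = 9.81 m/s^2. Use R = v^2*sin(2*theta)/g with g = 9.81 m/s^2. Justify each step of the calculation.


R = v^2 * sin(2*theta) / g
Convert angle to radians: theta = 61.66 deg = 1.0762 rad
sin(2*theta) = sin(2.1523) = 0.8356
R = 17.68^2 * 0.8356 / 9.81
R = 312.5824 * 0.8356 / 9.81 = 26.6258 m

26.6258 m


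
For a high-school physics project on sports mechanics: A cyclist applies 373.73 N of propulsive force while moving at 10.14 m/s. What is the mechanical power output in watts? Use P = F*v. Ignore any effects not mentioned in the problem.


P = F * v
P = 373.73 * 10.14
P = 3789.6222 W

3789.6222 W


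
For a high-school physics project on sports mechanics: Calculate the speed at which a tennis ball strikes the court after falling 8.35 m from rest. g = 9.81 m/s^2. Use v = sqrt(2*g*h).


v = sqrt(2 * g * h)
v = sqrt(2 * 9.81 * 8.35)
v = sqrt(163.827) = 12.7995 m/s

12.7995 m/s


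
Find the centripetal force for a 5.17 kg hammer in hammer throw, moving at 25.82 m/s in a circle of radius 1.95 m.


Fc = m * v^2 / r
v^2 = 25.82^2 = 666.6724
Fc = 5.17 * 666.6724 / 1.95
Fc = 3446.6963 / 1.95 = 1767.5366 N

1767.5366 N


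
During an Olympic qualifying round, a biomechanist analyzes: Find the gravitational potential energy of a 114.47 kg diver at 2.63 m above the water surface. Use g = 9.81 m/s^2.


PE = m * g * h
PE = 114.47 * 9.81 * 2.63
PE = 1122.9507 * 2.63 = 2953.3603 J

2953.3603 J


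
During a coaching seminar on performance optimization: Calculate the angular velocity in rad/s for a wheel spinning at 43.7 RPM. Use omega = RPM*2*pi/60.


omega = RPM * 2 * pi / 60
omega = 43.7 * 2 * 3.14159 / 60
omega = 274.5752 / 60 = 4.5763 rad/s

4.5763 rad/s


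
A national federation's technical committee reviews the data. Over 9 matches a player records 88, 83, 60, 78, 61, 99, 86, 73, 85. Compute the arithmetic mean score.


Average = sum / n
Sum = 713
Average = 713 / 9 = 79.2222

79.2222


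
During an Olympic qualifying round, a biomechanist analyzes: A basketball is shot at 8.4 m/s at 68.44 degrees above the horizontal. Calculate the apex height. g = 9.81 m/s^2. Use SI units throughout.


H = (v*sin(theta))^2 / (2*g)
vy = v*sin(theta) = 8.4 * sin(68.44 deg) = 7.8123 m/s
H = vy^2 / (2*g) = 61.0317 / (2*9.81)
H = 61.0317 / 19.62 = 3.1107 m

3.1107 m


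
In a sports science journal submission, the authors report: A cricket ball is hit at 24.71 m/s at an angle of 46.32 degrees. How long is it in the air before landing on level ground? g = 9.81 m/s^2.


T = 2*v*sin(theta)/g
sin(theta) = sin(46.32 deg) = 0.7232
T = 2*24.71*0.7232 / 9.81
T = 35.741 / 9.81 = 3.6433 s

3.6433 s


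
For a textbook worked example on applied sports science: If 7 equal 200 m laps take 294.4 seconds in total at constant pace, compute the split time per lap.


Split time = total_time / n_laps = 294.4 / 7
Split time = 42.0571 s per lap

42.0571 s


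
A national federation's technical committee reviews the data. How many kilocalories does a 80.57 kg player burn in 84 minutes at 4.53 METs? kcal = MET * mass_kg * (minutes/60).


kcal = MET * mass * time_hr
Convert time: 84 min = 1.4 hr
kcal = 4.53 * 80.57 * 1.4
kcal = 510.9749 kcal

510.9749 kcal


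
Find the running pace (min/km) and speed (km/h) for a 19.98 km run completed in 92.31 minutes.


Pace = time / distance = 92.31 min / 19.98 km = 4.6201 min/km
Speed = distance / time_in_hours = 19.98 / 1.5385 hr
Speed = 12.9867 km/h

4.6201 min/km, 12.9867 km/h


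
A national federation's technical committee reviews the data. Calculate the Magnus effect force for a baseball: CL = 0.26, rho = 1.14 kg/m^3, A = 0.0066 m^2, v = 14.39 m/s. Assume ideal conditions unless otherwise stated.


FM = 0.5 * CL * rho * A * v^2
FM = 0.5 * 0.26 * 1.14 * 0.0066 * 14.39^2
v^2 = 207.0721
FM = 0.5 * 0.26 * 1.14 * 0.0066 * 207.0721 = 0.2025 N

0.2025 N


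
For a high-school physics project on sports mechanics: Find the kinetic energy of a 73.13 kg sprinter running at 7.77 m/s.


KE = 0.5 * m * v^2
KE = 0.5 * 73.13 * 7.77^2
KE = 0.5 * 73.13 * 60.3729 = 2207.5351 J

2207.5351 J


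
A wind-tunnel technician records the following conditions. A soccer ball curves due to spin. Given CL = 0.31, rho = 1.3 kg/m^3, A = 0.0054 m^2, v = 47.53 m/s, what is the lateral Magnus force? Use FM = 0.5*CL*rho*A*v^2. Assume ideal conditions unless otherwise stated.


FM = 0.5 * CL * rho * A * v^2
FM = 0.5 * 0.31 * 1.3 * 0.0054 * 47.53^2
v^2 = 2259.1009
FM = 0.5 * 0.31 * 1.3 * 0.0054 * 2259.1009 = 2.4581 N

2.4581 N


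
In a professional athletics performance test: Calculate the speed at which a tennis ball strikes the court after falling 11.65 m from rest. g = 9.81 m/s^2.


v = sqrt(2 * g * h)
v = sqrt(2 * 9.81 * 11.65)
v = sqrt(228.573) = 15.1186 m/s

15.1186 m/s


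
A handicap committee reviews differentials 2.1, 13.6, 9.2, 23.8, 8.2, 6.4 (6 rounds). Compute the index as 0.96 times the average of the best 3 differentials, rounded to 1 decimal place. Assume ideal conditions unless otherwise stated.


All differentials: 2.1, 13.6, 9.2, 23.8, 8.2, 6.4
Sorted: 2.1, 6.4, 8.2, 9.2, 13.6, 23.8
Best 3: 2.1, 6.4, 8.2
Average of best = 16.7 / 3 = 5.5667
Raw index = 5.5667 * 0.96 = 5.344
Handicap index = round(5.344, 1) = 5.3

5.3


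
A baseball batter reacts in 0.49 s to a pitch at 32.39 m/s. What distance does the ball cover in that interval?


d = v * t
d = 32.39 * 0.49
d = 15.8711 m

15.8711 m


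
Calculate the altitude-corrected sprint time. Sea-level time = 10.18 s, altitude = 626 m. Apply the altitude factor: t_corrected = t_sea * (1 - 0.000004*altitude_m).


Correction factor = 1 - 0.000004 * 626 = 0.997496
t_corrected = t_sea * factor = 10.18 * 0.997496
t_corrected = 10.1545 s

10.1545 s


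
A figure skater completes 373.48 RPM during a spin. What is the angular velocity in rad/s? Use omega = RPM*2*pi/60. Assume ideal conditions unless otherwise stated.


omega = RPM * 2 * pi / 60
omega = 373.48 * 2 * 3.14159 / 60
omega = 2346.644 / 60 = 39.1107 rad/s

39.1107 rad/s


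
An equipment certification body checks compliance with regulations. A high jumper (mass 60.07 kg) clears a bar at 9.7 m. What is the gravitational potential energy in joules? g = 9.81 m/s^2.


PE = m * g * h
PE = 60.07 * 9.81 * 9.7
PE = 589.2867 * 9.7 = 5716.081 J

5716.081 J
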